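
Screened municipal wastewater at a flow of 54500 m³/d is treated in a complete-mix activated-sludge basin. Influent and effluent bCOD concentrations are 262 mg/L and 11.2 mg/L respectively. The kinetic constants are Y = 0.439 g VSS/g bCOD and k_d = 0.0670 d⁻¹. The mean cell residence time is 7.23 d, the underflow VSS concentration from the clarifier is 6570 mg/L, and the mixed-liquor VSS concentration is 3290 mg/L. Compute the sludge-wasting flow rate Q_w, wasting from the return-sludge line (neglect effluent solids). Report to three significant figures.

Q_w ≈ 615 m³/d

From the SRT design equation V = Y Q (S₀−S) θ_c / [X (1 + k_d θ_c)] = 0.439 × 54500 × (262 − 11.2) × 7.23 / [3290 × (1 + 0.0670 × 7.23)] = 4.34×10^7 / 4884 = 8883 m³.
Wasting from the return line (neglecting effluent solids): Q_w = V·X / (θ_c·X_r) = 8883 × 3290 / (7.23 × 6570) = 615.3 m³/d.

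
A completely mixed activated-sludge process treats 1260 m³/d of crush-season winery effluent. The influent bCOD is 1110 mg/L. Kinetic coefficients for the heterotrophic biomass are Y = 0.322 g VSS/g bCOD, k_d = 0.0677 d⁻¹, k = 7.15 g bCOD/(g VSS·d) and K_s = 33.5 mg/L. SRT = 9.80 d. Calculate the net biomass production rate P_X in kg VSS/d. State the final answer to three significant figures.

P_X ≈ 270 kg VSS/d

Effluent substrate depends only on kinetics and SRT: S = K_s(1 + k_d θ_c) / [θ_c(Yk − k_d) − 1] = 33.5 × (1 + 0.0677 × 9.80) / [9.80 × (0.322 × 7.15 − 0.0677) − 1] = 55.73 / 20.90 = 2.666 mg/L.
The observed yield is Y_obs = Y/(1 + k_d·θ_c) = 0.322 / (1 + 0.0677 × 9.80) = 0.322 / 1.663 = 0.1936 g VSS per g bCOD removed.
ΔS = 1110 − 2.67 = 1107 mg/L, so the substrate removal rate is 1260 × 1107/1000 = 1395 kg bCOD/d.
So the net sludge growth is P_X = 0.1936 × 1395 = 270.1 kg VSS/d.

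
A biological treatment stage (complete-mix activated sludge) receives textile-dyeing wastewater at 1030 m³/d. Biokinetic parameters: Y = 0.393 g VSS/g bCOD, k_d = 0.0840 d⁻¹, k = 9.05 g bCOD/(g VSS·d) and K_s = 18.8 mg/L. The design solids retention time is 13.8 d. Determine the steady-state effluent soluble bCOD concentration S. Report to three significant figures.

S ≈ 0.865 mg/L

For a completely mixed reactor with recycle the Lawrence–McCarty relation gives S = K_s·(1 + k_d·θ_c) / [θ_c·(Y·k − k_d) − 1] = 18.8 × (1 + 0.0840 × 13.8) / [13.8 × (0.393 × 9.05 − 0.0840) − 1] = 40.59 / 46.92 = 0.8651 mg/L.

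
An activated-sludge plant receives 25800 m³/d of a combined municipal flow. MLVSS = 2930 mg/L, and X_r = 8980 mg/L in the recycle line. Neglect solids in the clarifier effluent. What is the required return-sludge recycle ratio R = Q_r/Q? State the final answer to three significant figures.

Solids balance on the clarifier gives (1+R)X = R·X_r, so R = X/(X_r − X) = 2930 / (8980 − 2930) = 0.4843.

R ≈ 0.484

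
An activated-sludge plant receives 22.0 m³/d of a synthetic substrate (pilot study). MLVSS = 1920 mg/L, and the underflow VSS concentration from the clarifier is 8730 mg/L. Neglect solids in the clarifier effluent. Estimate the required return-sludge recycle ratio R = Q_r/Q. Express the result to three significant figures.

Mass balance around the secondary clarifier (neglecting effluent solids): R = X / (X_r − X) = 1920 / (8730 − 1920) = 0.2819.

R ≈ 0.282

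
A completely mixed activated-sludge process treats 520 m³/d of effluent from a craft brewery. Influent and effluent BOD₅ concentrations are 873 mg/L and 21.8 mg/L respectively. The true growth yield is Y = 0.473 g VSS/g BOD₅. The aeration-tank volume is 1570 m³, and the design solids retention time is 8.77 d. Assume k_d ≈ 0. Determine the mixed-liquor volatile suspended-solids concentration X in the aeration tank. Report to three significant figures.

X = Y·Q·ΔS·θ_c / V = 0.473 × 520 × (873 − 21.8) × 8.77 / 1570 = 1169 mg/L.

X ≈ 1170 mg/L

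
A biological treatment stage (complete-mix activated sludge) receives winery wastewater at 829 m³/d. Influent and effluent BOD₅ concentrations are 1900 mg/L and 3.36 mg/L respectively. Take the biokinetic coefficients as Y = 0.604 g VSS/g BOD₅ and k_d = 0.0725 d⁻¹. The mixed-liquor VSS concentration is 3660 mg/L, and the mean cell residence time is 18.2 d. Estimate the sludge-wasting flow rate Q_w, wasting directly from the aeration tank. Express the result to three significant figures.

From the SRT design equation V = Y Q (S₀−S) θ_c / [X (1 + k_d θ_c)] = 0.604 × 829 × (1900 − 3.36) × 18.2 / [3660 × (1 + 0.0725 × 18.2)] = 1.73×10^7 / 8489 = 2036 m³.
For wasting at MLVSS concentration, Q_w = V/θ_c = 2036/18.2 = 111.9 m³/d.

Q_w ≈ 112 m³/d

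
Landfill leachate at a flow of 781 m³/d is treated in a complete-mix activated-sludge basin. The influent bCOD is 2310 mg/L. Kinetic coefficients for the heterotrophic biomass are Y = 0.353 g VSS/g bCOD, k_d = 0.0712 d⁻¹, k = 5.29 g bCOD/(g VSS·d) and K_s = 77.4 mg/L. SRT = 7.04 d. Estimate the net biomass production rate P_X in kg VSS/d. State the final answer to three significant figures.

From the Monod/SRT balance for a CMAS, S = K_s·(1+k_d θ_c)/[θ_c·(Y k − k_d) − 1] = 77.4 × (1 + 0.0712 × 7.04) / [7.04 × (0.353 × 5.29 − 0.0712) − 1] = 116.2 / 11.65 = 9.978 mg/L.
Observed yield with endogenous decay: Y_obs = Y / (1 + k_d·θ_c) = 0.353 / (1 + 0.0712 × 7.04) = 0.353 / 1.501 = 0.2351 g VSS/g bCOD.
Mass of bCOD removed per day: Q(S₀ − S) = 781 × 2300 g/m³ = 1796 kg/d.
Biomass produced: P_X = Y_obs·Q·ΔS = 0.2351 × 1796 ≈ 422.4 kg VSS/d.

P_X ≈ 422 kg VSS/d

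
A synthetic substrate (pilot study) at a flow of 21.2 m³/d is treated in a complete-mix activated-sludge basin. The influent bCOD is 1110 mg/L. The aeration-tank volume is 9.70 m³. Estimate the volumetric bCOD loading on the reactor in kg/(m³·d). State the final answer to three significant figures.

L_v ≈ 2.43 kg bCOD/(m³·d)

Volumetric loading L_v = Q·S₀ / V = 21.2 × 1110 g/m³ / 9.700 m³ = 2426 g/(m³·d) = 2.426 kg bCOD/(m³·d).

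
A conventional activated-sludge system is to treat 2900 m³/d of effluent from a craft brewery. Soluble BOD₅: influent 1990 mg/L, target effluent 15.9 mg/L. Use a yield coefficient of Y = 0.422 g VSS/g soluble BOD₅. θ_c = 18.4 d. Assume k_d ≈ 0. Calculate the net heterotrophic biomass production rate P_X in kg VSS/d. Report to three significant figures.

With endogenous decay neglected, the observed yield equals the true yield: Y_obs = Y = 0.422 g VSS/g soluble BOD₅.
Mass of soluble BOD₅ removed per day: Q(S₀ − S) = 2900 × 1974 g/m³ = 5725 kg/d.
P_X = Y_obs · Q(S₀ − S) = 0.4220 × 5725 = 2416 kg VSS/d.

P_X ≈ 2420 kg VSS/d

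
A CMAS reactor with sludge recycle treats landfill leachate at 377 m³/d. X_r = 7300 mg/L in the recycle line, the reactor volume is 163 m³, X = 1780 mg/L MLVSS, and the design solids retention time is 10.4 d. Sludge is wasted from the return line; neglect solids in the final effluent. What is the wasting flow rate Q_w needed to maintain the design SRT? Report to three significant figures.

Wasting from the return line (neglecting effluent solids): Q_w = V·X / (θ_c·X_r) = 163.0 × 1780 / (10.4 × 7300) = 3.822 m³/d.

Q_w ≈ 3.82 m³/d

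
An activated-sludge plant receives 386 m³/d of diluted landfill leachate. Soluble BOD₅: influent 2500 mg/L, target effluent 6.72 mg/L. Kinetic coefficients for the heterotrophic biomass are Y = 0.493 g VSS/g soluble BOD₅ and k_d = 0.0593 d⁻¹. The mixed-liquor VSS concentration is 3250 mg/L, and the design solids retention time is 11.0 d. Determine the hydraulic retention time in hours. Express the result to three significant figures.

Steady-state biomass mass balance: V·X·(1 + k_d·θ_c) = Y·Q·(S₀ − S)·θ_c, so V = 0.493 × 386 × (2500 − 6.72) × 11.0 / [3250 × (1 + 0.0593 × 11.0)] = 5.22×10^6 / 5370 = 971.9 m³.
Hydraulic retention time τ = V/Q = 971.9 / 386 = 2.518 d = 60.43 h.

τ ≈ 60.4 h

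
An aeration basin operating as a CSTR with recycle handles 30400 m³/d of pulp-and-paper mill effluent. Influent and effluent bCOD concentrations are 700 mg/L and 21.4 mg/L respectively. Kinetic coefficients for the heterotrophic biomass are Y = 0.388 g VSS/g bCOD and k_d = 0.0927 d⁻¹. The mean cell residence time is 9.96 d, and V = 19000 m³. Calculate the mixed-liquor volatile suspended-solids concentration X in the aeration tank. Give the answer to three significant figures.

X ≈ 2180 mg/L

Solving the biomass balance for X: X = Y Q (S₀−S) θ_c / [V (1+k_d θ_c)] = 0.388 × 30400 × (700 − 21.4) × 9.96 / [19000 × (1 + 0.0927 × 9.96)] = 2182 mg/L.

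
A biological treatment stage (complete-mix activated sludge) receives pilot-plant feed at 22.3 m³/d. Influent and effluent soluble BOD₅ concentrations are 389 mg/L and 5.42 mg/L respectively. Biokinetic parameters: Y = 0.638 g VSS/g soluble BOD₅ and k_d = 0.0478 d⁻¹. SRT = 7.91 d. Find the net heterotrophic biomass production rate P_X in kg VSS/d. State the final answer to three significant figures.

P_X ≈ 3.96 kg VSS/d

Correct the yield for decay: Y_obs = Y/(1 + k_d θ_c) = 0.638 / (1 + 0.0478 × 7.91) = 0.638 / 1.378 = 0.4630.
Substrate removed = Q·(S₀ − S) = 22.3 m³/d × (389 − 5.42) g/m³ = 8.55×10^3 g/d = 8.554 kg/d.
P_X = Y_obs · Q(S₀ − S) = 0.4630 × 8.554 = 3.960 kg VSS/d.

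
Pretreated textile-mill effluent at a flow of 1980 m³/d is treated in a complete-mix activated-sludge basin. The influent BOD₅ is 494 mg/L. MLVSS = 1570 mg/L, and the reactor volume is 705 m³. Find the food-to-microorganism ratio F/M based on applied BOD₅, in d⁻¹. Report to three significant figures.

F/M = Q·S₀ / (V·X) = 1980 × 494 / (705.0 × 1570) = 0.8837 g BOD₅·(g VSS·d)⁻¹.

F/M ≈ 0.884 d⁻¹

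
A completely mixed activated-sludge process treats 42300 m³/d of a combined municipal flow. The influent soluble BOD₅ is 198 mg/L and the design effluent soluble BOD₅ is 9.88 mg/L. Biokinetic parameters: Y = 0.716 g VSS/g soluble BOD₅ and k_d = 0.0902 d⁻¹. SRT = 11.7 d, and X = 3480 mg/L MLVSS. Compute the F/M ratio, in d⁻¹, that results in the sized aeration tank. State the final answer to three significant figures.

From the SRT design equation V = Y Q (S₀−S) θ_c / [X (1 + k_d θ_c)] = 0.716 × 42300 × (198 − 9.88) × 11.7 / [3480 × (1 + 0.0902 × 11.7)] = 6.67×10^7 / 7153 = 9320 m³.
Food-to-microorganism ratio F/M = Q S₀ / (V X) = 42300 × 198 / (9320 × 3480) = 0.2582 d⁻¹.

F/M ≈ 0.258 d⁻¹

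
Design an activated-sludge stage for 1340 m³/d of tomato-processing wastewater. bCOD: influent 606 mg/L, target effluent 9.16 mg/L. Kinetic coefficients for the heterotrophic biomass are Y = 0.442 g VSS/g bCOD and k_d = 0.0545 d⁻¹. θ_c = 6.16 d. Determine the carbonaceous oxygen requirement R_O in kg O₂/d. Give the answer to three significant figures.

Correct the yield for decay: Y_obs = Y/(1 + k_d θ_c) = 0.442 / (1 + 0.0545 × 6.16) = 0.442 / 1.336 = 0.3309.
ΔS = 606 − 9.16 = 596.8 mg/L, so the substrate removal rate is 1340 × 596.8/1000 = 799.8 kg bCOD/d.
Net sludge production P_X = 0.3309 × 799.8 = 264.6 kg VSS/d.
R_O = Q·ΔS − 1.42 P_X = 799.8 − 375.8 = 424.0 kg O₂/d.

R_O ≈ 424 kg O₂/d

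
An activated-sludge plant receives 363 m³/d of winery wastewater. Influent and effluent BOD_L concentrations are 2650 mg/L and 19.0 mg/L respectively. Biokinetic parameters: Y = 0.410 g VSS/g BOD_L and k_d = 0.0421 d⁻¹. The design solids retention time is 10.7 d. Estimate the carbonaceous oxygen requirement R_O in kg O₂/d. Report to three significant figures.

R_O ≈ 572 kg O₂/d

Observed yield with endogenous decay: Y_obs = Y / (1 + k_d·θ_c) = 0.410 / (1 + 0.0421 × 10.7) = 0.410 / 1.450 = 0.2827 g VSS/g BOD_L.
ΔS = 2650 − 19.0 = 2631 mg/L, so the substrate removal rate is 363 × 2631/1000 = 955.1 kg BOD_L/d.
Biomass synthesised: P_X = Y_obs × 955.1 = 270.0 kg VSS/d.
Carbonaceous O₂ demand = substrate oxidised − cell-mass equivalent = 955.1 − 1.42 × 270.0 = 571.7 kg O₂/d.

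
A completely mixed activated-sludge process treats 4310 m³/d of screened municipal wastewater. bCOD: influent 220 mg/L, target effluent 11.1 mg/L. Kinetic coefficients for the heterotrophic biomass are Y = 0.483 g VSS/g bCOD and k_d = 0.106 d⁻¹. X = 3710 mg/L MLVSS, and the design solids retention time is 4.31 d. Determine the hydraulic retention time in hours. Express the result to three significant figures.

Steady-state biomass mass balance: V·X·(1 + k_d·θ_c) = Y·Q·(S₀ − S)·θ_c, so V = 0.483 × 4310 × (220 − 11.1) × 4.31 / [3710 × (1 + 0.106 × 4.31)] = 1.87×10^6 / 5405 = 346.8 m³.
HRT = V/Q = 346.8 m³ / 4310 m³·d⁻¹ = 0.08046 d × 24 = 1.931 h.

τ ≈ 1.93 h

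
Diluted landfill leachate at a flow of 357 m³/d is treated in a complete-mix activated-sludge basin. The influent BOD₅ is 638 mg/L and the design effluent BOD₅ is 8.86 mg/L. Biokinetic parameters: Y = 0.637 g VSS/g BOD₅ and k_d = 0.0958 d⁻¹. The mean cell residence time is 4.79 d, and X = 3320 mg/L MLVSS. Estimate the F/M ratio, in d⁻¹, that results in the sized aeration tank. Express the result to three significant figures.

Rearranging the biomass balance for a CMAS with decay, V = Y·Q·ΔS·θ_c / [X·(1+k_d θ_c)] = 0.637 × 357 × (638 − 8.86) × 4.79 / [3320 × (1 + 0.0958 × 4.79)] = 6.85×10^5 / 4843 = 141.5 m³.
Food-to-microorganism ratio F/M = Q S₀ / (V X) = 357 × 638 / (141.5 × 3320) = 0.4849 d⁻¹.

F/M ≈ 0.485 d⁻¹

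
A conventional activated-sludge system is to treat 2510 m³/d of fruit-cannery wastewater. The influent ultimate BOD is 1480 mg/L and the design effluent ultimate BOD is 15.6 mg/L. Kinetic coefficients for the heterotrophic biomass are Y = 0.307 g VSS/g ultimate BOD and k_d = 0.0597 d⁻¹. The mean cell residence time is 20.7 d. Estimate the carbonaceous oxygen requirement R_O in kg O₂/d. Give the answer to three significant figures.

R_O ≈ 2960 kg O₂/d

Observed yield with endogenous decay: Y_obs = Y / (1 + k_d·θ_c) = 0.307 / (1 + 0.0597 × 20.7) = 0.307 / 2.236 = 0.1373 g VSS/g ultimate BOD.
Substrate removed = Q·(S₀ − S) = 2510 m³/d × (1480 − 15.6) g/m³ = 3.68×10^6 g/d = 3676 kg/d.
Net sludge production P_X = 0.1373 × 3676 = 504.7 kg VSS/d.
Carbonaceous O₂ demand = substrate oxidised − cell-mass equivalent = 3676 − 1.42 × 504.7 = 2959 kg O₂/d.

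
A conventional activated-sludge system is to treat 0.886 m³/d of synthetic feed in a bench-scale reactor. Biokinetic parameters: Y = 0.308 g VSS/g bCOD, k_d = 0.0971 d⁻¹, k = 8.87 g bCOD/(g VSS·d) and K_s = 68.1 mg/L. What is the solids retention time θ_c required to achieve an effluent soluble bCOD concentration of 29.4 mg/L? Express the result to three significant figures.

θ_c ≈ 1.38 d

From 1/θ_c = Y·k·S/(K_s + S) − k_d: Y·k·S/(K_s+S) = 0.308 × 8.87 × 29.4 / (68.1 + 29.4) = 0.8238 d⁻¹.
θ_c = 1/(μ − k_d) = 1/(0.8238 − 0.0971) = 1/0.7267 = 1.376 d.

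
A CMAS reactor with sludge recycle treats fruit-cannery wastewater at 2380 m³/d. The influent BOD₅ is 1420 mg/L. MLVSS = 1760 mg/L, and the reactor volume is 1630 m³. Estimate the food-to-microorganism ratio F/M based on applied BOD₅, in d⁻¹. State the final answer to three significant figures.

F/M ≈ 1.18 d⁻¹

F/M = applied load / biomass = Q·S₀/(V·X) = 2380 × 1420 / (1630 × 1760) = 1.178 d⁻¹.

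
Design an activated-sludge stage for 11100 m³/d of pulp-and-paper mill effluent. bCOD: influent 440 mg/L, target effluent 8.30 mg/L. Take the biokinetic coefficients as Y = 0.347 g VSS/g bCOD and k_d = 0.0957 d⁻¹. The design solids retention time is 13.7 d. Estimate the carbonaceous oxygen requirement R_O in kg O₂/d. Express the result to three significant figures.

R_O ≈ 3770 kg O₂/d

Observed yield with endogenous decay: Y_obs = Y / (1 + k_d·θ_c) = 0.347 / (1 + 0.0957 × 13.7) = 0.347 / 2.311 = 0.1501 g VSS/g bCOD.
Substrate removed = Q·(S₀ − S) = 11100 m³/d × (440 − 8.30) g/m³ = 4.79×10^6 g/d = 4792 kg/d.
Net sludge production P_X = 0.1501 × 4792 = 719.5 kg VSS/d.
R_O = Q·ΔS − 1.42 P_X = 4792 − 1022 = 3770 kg O₂/d.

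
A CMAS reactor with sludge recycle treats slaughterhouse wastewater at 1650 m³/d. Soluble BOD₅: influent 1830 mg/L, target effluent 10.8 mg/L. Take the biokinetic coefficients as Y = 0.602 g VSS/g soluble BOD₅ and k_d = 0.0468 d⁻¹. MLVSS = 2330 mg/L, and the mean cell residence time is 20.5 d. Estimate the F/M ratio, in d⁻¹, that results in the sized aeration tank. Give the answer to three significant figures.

F/M ≈ 0.160 d⁻¹

From the SRT design equation V = Y Q (S₀−S) θ_c / [X (1 + k_d θ_c)] = 0.602 × 1650 × (1830 − 10.8) × 20.5 / [2330 × (1 + 0.0468 × 20.5)] = 3.7×10^7 / 4565 = 8114 m³.
Food-to-microorganism ratio F/M = Q S₀ / (V X) = 1650 × 1830 / (8114 × 2330) = 0.1597 d⁻¹.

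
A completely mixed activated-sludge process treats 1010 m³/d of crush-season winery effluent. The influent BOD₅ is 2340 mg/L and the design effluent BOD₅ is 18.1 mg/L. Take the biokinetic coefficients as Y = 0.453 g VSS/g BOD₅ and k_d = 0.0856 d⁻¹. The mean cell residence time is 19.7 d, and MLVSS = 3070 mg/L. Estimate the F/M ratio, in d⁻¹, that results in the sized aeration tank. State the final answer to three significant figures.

F/M ≈ 0.303 d⁻¹

From the SRT design equation V = Y Q (S₀−S) θ_c / [X (1 + k_d θ_c)] = 0.453 × 1010 × (2340 − 18.1) × 19.7 / [3070 × (1 + 0.0856 × 19.7)] = 2.09×10^7 / 8247 = 2538 m³.
F/M = Q·S₀ / (V·X) = 1010 × 2340 / (2538 × 3070) = 0.3034 g BOD₅·(g VSS·d)⁻¹.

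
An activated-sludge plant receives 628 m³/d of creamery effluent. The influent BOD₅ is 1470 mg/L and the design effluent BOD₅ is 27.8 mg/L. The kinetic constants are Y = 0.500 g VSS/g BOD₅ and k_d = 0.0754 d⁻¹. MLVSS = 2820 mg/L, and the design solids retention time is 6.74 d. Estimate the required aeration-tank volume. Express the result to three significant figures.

Rearranging the biomass balance for a CMAS with decay, V = Y·Q·ΔS·θ_c / [X·(1+k_d θ_c)] = 0.500 × 628 × (1470 − 27.8) × 6.74 / [2820 × (1 + 0.0754 × 6.74)] = 3.05×10^6 / 4253 = 717.6 m³.

V ≈ 718 m³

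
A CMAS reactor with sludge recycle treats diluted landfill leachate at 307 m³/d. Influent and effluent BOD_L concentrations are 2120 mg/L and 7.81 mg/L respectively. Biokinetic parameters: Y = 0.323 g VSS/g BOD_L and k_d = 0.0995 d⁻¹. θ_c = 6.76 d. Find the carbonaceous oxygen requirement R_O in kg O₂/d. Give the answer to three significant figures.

The observed yield is Y_obs = Y/(1 + k_d·θ_c) = 0.323 / (1 + 0.0995 × 6.76) = 0.323 / 1.673 = 0.1931 g VSS per g BOD_L removed.
Substrate removed = Q·(S₀ − S) = 307 m³/d × (2120 − 7.81) g/m³ = 6.48×10^5 g/d = 648.4 kg/d.
P_X = Y_obs·Q·(S₀ − S) = 0.1931 × 648.4 = 125.2 kg VSS/d.
R_O = Q·(S₀ − S) − 1.42·P_X = 648.4 − 1.42 × 125.2 = 470.6 kg O₂/d.

R_O ≈ 471 kg O₂/d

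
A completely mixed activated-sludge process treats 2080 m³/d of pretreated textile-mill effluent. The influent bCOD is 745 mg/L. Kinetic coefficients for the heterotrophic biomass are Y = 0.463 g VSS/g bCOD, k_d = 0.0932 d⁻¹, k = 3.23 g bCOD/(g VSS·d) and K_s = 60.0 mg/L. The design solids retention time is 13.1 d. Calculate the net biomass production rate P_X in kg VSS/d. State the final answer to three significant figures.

From the Monod/SRT balance for a CMAS, S = K_s·(1+k_d θ_c)/[θ_c·(Y k − k_d) − 1] = 60.0 × (1 + 0.0932 × 13.1) / [13.1 × (0.463 × 3.23 − 0.0932) − 1] = 133.3 / 17.37 = 7.672 mg/L.
Y_obs = Y / (1 + k_d θ_c) = 0.463 / (1 + 0.0932 × 13.1) = 0.463 / 2.221 = 0.2085.
Substrate removed = Q·(S₀ − S) = 2080 m³/d × (745 − 7.67) g/m³ = 1.53×10^6 g/d = 1534 kg/d.
Net biomass production P_X = Y_obs × Q·(S₀ − S) = 0.2085 × 1534 = 319.7 kg VSS/d.

P_X ≈ 320 kg VSS/d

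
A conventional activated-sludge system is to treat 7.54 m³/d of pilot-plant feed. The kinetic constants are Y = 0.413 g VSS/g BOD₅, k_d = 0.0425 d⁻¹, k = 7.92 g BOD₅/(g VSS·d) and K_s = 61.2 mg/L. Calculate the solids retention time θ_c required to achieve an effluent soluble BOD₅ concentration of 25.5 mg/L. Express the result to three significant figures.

θ_c ≈ 1.09 d

At the target effluent, Y k S/(K_s+S) = 0.413×7.92×25.5/86.70 = 0.9620 d⁻¹.
θ_c = 1/(μ − k_d) = 1/(0.9620 − 0.0425) = 1/0.9195 = 1.087 d.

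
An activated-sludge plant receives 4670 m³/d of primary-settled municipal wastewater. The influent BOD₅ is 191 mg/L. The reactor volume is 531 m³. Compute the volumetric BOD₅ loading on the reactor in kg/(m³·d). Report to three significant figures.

L_v ≈ 1.68 kg BOD₅/(m³·d)

L_v = Q S₀ / V = 4670 × 191 × 10⁻³ / 531.0 = 1.680 kg/(m³·d).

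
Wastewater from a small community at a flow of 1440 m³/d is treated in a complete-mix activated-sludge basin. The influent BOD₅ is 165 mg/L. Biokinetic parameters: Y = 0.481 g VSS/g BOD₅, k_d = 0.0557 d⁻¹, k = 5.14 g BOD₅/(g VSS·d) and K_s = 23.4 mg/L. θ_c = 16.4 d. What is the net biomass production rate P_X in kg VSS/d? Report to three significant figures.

For a completely mixed reactor with recycle the Lawrence–McCarty relation gives S = K_s·(1 + k_d·θ_c) / [θ_c·(Y·k − k_d) − 1] = 23.4 × (1 + 0.0557 × 16.4) / [16.4 × (0.481 × 5.14 − 0.0557) − 1] = 44.78 / 38.63 = 1.159 mg/L.
Correct the yield for decay: Y_obs = Y/(1 + k_d θ_c) = 0.481 / (1 + 0.0557 × 16.4) = 0.481 / 1.913 = 0.2514.
Q·(S₀ − S) = 1440 × (165 − 1.16) × 10⁻³ = 235.9 kg/d removed.
Net biomass production P_X = Y_obs × Q·(S₀ − S) = 0.2514 × 235.9 = 59.31 kg VSS/d.

P_X ≈ 59.3 kg VSS/d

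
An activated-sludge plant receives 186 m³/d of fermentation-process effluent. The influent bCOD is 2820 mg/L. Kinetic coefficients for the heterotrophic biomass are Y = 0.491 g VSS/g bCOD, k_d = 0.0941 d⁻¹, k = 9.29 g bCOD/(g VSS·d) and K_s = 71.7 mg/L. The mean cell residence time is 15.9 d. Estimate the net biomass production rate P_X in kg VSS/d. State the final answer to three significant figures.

Effluent substrate depends only on kinetics and SRT: S = K_s(1 + k_d θ_c) / [θ_c(Yk − k_d) − 1] = 71.7 × (1 + 0.0941 × 15.9) / [15.9 × (0.491 × 9.29 − 0.0941) − 1] = 179.0 / 70.03 = 2.556 mg/L.
Observed yield with endogenous decay: Y_obs = Y / (1 + k_d·θ_c) = 0.491 / (1 + 0.0941 × 15.9) = 0.491 / 2.496 = 0.1967 g VSS/g bCOD.
Q·(S₀ − S) = 186 × (2820 − 2.56) × 10⁻³ = 524.0 kg/d removed.
So the net sludge growth is P_X = 0.1967 × 524.0 = 103.1 kg VSS/d.

P_X ≈ 103 kg VSS/d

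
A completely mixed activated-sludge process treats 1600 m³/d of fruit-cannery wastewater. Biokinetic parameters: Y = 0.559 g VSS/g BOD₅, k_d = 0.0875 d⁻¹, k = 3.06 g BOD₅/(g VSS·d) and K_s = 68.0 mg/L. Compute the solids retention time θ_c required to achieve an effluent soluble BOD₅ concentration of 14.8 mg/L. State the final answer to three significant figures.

θ_c ≈ 4.58 d

Specific growth rate at S = 14.8 mg/L: μ = YkS/(K_s+S) = 0.559·3.06·14.8/(68.0+14.8) = 0.3057 d⁻¹.
Then 1/θ_c = μ − k_d = 0.3057 − 0.0875 = 0.2182 d⁻¹, giving θ_c = 4.582 d.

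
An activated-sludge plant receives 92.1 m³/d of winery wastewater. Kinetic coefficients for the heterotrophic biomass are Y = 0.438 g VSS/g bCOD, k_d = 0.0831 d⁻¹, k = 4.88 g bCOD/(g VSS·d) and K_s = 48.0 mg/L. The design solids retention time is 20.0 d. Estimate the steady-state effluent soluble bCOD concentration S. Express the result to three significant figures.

S ≈ 3.19 mg/L

For a completely mixed reactor with recycle the Lawrence–McCarty relation gives S = K_s·(1 + k_d·θ_c) / [θ_c·(Y·k − k_d) − 1] = 48.0 × (1 + 0.0831 × 20.0) / [20.0 × (0.438 × 4.88 − 0.0831) − 1] = 127.8 / 40.09 = 3.187 mg/L.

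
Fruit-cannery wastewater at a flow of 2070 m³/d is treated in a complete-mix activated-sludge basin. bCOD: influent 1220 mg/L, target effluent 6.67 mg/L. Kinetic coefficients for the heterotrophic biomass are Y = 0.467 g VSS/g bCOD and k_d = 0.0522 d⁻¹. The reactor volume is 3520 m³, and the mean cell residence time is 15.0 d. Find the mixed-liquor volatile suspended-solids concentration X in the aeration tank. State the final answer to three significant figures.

Solving the biomass balance for X: X = Y Q (S₀−S) θ_c / [V (1+k_d θ_c)] = 0.467 × 2070 × (1220 − 6.67) × 15.0 / [3520 × (1 + 0.0522 × 15.0)] = 2803 mg/L.

X ≈ 2800 mg/L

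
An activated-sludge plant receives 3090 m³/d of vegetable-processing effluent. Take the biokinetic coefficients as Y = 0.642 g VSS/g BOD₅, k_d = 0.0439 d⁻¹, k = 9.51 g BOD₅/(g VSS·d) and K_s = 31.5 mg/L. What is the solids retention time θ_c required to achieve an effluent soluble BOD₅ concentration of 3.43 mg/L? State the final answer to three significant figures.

Specific growth rate at S = 3.43 mg/L: μ = YkS/(K_s+S) = 0.642·9.51·3.43/(31.5+3.43) = 0.5995 d⁻¹.
1/θ_c = 0.5995 − 0.0439 = 0.5556 d⁻¹, so θ_c = 1.800 d.

θ_c ≈ 1.80 d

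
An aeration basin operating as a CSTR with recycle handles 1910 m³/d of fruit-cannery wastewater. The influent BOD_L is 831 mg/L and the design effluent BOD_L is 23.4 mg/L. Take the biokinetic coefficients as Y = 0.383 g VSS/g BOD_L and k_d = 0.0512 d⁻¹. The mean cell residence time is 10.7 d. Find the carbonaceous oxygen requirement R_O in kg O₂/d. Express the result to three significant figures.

R_O ≈ 1000 kg O₂/d

Y_obs = Y / (1 + k_d θ_c) = 0.383 / (1 + 0.0512 × 10.7) = 0.383 / 1.548 = 0.2474.
Mass of BOD_L removed per day: Q(S₀ − S) = 1910 × 807.6 g/m³ = 1543 kg/d.
Biomass synthesised: P_X = Y_obs × 1543 = 381.7 kg VSS/d.
Carbonaceous O₂ demand = substrate oxidised − cell-mass equivalent = 1543 − 1.42 × 381.7 = 1001 kg O₂/d.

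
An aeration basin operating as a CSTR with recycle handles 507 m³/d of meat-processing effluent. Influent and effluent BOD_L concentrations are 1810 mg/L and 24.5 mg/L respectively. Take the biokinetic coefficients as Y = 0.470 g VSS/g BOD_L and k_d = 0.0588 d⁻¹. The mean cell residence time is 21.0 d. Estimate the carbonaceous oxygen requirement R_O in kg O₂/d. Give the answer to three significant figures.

R_O ≈ 635 kg O₂/d

The observed yield is Y_obs = Y/(1 + k_d·θ_c) = 0.470 / (1 + 0.0588 × 21.0) = 0.470 / 2.235 = 0.2103 g VSS per g BOD_L removed.
Q·(S₀ − S) = 507 × (1810 − 24.5) × 10⁻³ = 905.2 kg/d removed.
Net sludge production P_X = 0.2103 × 905.2 = 190.4 kg VSS/d.
Carbonaceous O₂ demand = substrate oxidised − cell-mass equivalent = 905.2 − 1.42 × 190.4 = 634.9 kg O₂/d.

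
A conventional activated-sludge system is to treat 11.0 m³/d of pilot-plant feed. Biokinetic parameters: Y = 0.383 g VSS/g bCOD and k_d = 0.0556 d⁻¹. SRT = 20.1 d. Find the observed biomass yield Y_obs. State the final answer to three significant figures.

Y_obs ≈ 0.181 g VSS/g bCOD

Y_obs = Y / (1 + k_d θ_c) = 0.383 / (1 + 0.0556 × 20.1) = 0.383 / 2.118 = 0.1809.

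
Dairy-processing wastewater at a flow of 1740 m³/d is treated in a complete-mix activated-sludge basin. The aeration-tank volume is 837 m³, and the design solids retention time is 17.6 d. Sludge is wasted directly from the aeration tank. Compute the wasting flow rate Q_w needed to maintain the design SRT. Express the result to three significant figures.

For wasting at MLVSS concentration, Q_w = V/θ_c = 837.0/17.6 = 47.56 m³/d.

Q_w ≈ 47.6 m³/d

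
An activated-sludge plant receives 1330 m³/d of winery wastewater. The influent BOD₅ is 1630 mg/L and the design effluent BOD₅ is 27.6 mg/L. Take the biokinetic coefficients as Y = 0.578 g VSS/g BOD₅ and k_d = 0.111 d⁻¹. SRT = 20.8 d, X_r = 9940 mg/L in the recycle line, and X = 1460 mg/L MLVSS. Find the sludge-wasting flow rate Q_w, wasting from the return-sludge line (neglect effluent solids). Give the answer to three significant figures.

Q_w ≈ 37.5 m³/d

Steady-state biomass mass balance: V·X·(1 + k_d·θ_c) = Y·Q·(S₀ − S)·θ_c, so V = 0.578 × 1330 × (1630 − 27.6) × 20.8 / [1460 × (1 + 0.111 × 20.8)] = 2.56×10^7 / 4831 = 5304 m³.
Q_w = (V·X)/(θ_c X_r) = 5304 × 1460 / (20.8 × 9940) = 37.45 m³/d.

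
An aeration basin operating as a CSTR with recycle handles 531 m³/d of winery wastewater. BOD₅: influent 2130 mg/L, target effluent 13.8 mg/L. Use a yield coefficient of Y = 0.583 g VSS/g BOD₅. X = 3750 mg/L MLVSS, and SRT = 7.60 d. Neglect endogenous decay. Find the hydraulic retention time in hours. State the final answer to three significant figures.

With k_d = 0 the design equation reduces to V = Y Q (S₀−S) θ_c / X = 0.583 × 531 × (2130 − 13.8) × 7.60 / 3750 = 1328 m³.
HRT = V/Q = 1328 m³ / 531 m³·d⁻¹ = 2.500 d × 24 = 60.01 h.

τ ≈ 60.0 h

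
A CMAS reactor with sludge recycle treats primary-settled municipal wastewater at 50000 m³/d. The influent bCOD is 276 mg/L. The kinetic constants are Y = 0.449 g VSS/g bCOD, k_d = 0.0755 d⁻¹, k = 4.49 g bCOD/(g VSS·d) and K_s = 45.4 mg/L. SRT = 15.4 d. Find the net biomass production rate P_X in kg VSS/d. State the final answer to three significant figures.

From the Monod/SRT balance for a CMAS, S = K_s·(1+k_d θ_c)/[θ_c·(Y k − k_d) − 1] = 45.4 × (1 + 0.0755 × 15.4) / [15.4 × (0.449 × 4.49 − 0.0755) − 1] = 98.19 / 28.88 = 3.399 mg/L.
The observed yield is Y_obs = Y/(1 + k_d·θ_c) = 0.449 / (1 + 0.0755 × 15.4) = 0.449 / 2.163 = 0.2076 g VSS per g bCOD removed.
Substrate removed = Q·(S₀ − S) = 50000 m³/d × (276 − 3.40) g/m³ = 1.36×10^7 g/d = 13630 kg/d.
P_X = Y_obs · Q(S₀ − S) = 0.2076 × 13630 = 2830 kg VSS/d.

P_X ≈ 2830 kg VSS/d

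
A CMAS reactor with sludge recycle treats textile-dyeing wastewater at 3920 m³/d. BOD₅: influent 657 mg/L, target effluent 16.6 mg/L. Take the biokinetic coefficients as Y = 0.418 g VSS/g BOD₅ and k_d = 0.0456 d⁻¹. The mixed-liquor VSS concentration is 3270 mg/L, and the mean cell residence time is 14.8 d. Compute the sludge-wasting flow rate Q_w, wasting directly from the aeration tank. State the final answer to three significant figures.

Q_w ≈ 192 m³/d

From the SRT design equation V = Y Q (S₀−S) θ_c / [X (1 + k_d θ_c)] = 0.418 × 3920 × (657 − 16.6) × 14.8 / [3270 × (1 + 0.0456 × 14.8)] = 1.55×10^7 / 5477 = 2836 m³.
With mixed-liquor wasting, θ_c = V/Q_w, so Q_w = V/θ_c = 2836/14.8 = 191.6 m³/d.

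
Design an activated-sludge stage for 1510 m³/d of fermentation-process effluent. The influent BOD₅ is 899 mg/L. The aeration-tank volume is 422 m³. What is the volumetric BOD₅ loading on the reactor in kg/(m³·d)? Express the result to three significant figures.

L_v = Q S₀ / V = 1510 × 899 × 10⁻³ / 422.0 = 3.217 kg/(m³·d).

L_v ≈ 3.22 kg BOD₅/(m³·d)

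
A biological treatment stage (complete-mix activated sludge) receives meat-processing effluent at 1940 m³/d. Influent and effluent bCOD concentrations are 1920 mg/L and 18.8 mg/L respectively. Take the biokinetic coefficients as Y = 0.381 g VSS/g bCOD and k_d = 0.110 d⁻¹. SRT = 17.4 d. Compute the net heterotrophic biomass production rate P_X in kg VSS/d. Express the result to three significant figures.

Y_obs = Y / (1 + k_d θ_c) = 0.381 / (1 + 0.110 × 17.4) = 0.381 / 2.914 = 0.1307.
Substrate removed = Q·(S₀ − S) = 1940 m³/d × (1920 − 18.8) g/m³ = 3.69×10^6 g/d = 3688 kg/d.
Biomass produced: P_X = Y_obs·Q·ΔS = 0.1307 × 3688 ≈ 482.2 kg VSS/d.

P_X ≈ 482 kg VSS/d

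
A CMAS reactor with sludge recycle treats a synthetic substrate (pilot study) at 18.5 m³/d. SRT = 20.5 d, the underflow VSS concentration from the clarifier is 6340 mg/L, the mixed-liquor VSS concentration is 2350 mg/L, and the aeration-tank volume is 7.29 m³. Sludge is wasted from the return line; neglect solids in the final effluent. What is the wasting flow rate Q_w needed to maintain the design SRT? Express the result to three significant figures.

Q_w ≈ 0.132 m³/d

Wasting from the return line (neglecting effluent solids): Q_w = V·X / (θ_c·X_r) = 7.290 × 2350 / (20.5 × 6340) = 0.1318 m³/d.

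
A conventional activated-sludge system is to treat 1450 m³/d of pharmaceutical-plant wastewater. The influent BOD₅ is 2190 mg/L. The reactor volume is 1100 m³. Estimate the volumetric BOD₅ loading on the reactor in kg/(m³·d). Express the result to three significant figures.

Volumetric loading L_v = Q·S₀ / V = 1450 × 2190 g/m³ / 1100 m³ = 2887 g/(m³·d) = 2.887 kg BOD₅/(m³·d).

L_v ≈ 2.89 kg BOD₅/(m³·d)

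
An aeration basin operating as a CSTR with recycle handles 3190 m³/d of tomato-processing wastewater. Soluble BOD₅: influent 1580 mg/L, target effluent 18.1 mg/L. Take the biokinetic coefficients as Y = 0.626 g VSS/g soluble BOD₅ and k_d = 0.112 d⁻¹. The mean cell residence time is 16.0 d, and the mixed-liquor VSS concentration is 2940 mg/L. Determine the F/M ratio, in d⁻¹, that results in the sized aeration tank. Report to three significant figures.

F/M ≈ 0.282 d⁻¹

From the SRT design equation V = Y Q (S₀−S) θ_c / [X (1 + k_d θ_c)] = 0.626 × 3190 × (1580 − 18.1) × 16.0 / [2940 × (1 + 0.112 × 16.0)] = 4.99×10^7 / 8208 = 6080 m³.
Food-to-microorganism ratio F/M = Q S₀ / (V X) = 3190 × 1580 / (6080 × 2940) = 0.2820 d⁻¹.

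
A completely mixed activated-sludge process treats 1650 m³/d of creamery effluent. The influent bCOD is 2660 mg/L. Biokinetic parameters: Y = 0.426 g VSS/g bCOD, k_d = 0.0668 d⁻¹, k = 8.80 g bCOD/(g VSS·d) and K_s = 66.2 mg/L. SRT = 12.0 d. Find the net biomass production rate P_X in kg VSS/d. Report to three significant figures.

For a completely mixed reactor with recycle the Lawrence–McCarty relation gives S = K_s·(1 + k_d·θ_c) / [θ_c·(Y·k − k_d) − 1] = 66.2 × (1 + 0.0668 × 12.0) / [12.0 × (0.426 × 8.80 − 0.0668) − 1] = 119.3 / 43.18 = 2.762 mg/L.
Observed yield with endogenous decay: Y_obs = Y / (1 + k_d·θ_c) = 0.426 / (1 + 0.0668 × 12.0) = 0.426 / 1.802 = 0.2365 g VSS/g bCOD.
ΔS = 2660 − 2.76 = 2657 mg/L, so the substrate removal rate is 1650 × 2657/1000 = 4384 kg bCOD/d.
Biomass produced: P_X = Y_obs·Q·ΔS = 0.2365 × 4384 ≈ 1037 kg VSS/d.

P_X ≈ 1040 kg VSS/d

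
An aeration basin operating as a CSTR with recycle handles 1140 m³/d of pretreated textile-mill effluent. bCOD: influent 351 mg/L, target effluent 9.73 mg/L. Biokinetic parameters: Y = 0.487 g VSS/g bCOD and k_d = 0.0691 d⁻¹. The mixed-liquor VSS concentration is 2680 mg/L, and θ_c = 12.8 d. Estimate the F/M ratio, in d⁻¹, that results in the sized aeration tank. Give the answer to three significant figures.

F/M ≈ 0.311 d⁻¹

Steady-state biomass mass balance: V·X·(1 + k_d·θ_c) = Y·Q·(S₀ − S)·θ_c, so V = 0.487 × 1140 × (351 − 9.73) × 12.8 / [2680 × (1 + 0.0691 × 12.8)] = 2.43×10^6 / 5050 = 480.2 m³.
Food-to-microorganism ratio F/M = Q S₀ / (V X) = 1140 × 351 / (480.2 × 2680) = 0.3109 d⁻¹.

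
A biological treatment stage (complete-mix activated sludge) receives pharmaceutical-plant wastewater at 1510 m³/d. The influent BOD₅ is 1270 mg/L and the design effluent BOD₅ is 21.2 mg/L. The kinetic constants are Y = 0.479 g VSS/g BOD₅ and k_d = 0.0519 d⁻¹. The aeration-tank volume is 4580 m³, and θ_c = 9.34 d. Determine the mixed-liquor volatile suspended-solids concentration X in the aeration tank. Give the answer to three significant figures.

X ≈ 1240 mg/L

X = Y·Q·ΔS·θ_c / [V·(1 + k_d θ_c)] = 0.479 × 1510 × (1270 − 21.2) × 9.34 / [4580 × (1 + 0.0519 × 9.34)] = 1241 mg/L.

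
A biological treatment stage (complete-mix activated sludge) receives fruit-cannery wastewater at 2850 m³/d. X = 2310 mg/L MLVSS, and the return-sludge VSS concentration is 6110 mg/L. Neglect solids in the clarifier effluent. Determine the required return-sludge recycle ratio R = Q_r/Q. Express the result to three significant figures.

R ≈ 0.608

Mass balance around the secondary clarifier (neglecting effluent solids): R = X / (X_r − X) = 2310 / (6110 − 2310) = 0.6079.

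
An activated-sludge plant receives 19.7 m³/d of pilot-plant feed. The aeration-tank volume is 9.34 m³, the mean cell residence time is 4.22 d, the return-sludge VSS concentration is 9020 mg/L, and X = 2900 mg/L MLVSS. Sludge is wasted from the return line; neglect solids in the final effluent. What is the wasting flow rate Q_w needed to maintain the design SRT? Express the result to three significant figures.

Q_w ≈ 0.712 m³/d

θ_c = V·X/(Q_w·X_r) when wasting from the recycle, so Q_w = V·X/(θ_c·X_r) = 9.340 × 2900 / (4.22 × 9020) = 0.7116 m³/d.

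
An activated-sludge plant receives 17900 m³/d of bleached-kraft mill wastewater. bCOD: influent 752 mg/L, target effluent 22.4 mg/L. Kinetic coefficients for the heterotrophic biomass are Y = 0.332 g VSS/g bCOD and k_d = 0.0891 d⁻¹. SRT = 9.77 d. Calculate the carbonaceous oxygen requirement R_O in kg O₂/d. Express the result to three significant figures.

Correct the yield for decay: Y_obs = Y/(1 + k_d θ_c) = 0.332 / (1 + 0.0891 × 9.77) = 0.332 / 1.871 = 0.1775.
Q·(S₀ − S) = 17900 × (752 − 22.4) × 10⁻³ = 13060 kg/d removed.
Net sludge production P_X = 0.1775 × 13060 = 2318 kg VSS/d.
R_O = Q·ΔS − 1.42 P_X = 13060 − 3292 = 9768 kg O₂/d.

R_O ≈ 9770 kg O₂/d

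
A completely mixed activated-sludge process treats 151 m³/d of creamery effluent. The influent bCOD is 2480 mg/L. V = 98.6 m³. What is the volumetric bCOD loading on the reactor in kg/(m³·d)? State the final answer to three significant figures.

L_v ≈ 3.80 kg bCOD/(m³·d)

Volumetric loading L_v = Q·S₀ / V = 151 × 2480 g/m³ / 98.60 m³ = 3798 g/(m³·d) = 3.798 kg bCOD/(m³·d).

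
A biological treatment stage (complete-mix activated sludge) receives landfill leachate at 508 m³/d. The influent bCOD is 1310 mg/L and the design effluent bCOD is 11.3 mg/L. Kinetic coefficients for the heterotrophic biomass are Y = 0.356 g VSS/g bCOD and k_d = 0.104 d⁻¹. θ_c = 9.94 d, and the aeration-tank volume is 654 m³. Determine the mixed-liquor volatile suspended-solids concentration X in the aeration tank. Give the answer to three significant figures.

X ≈ 1760 mg/L

X = Y·Q·ΔS·θ_c / [V·(1 + k_d θ_c)] = 0.356 × 508 × (1310 − 11.3) × 9.94 / [654 × (1 + 0.104 × 9.94)] = 1755 mg/L.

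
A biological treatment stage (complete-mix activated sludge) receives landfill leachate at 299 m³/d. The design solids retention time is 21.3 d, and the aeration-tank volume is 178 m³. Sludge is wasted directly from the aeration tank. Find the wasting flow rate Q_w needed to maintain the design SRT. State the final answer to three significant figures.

Q_w ≈ 8.36 m³/d

Wasting from the aeration tank: Q_w = V / θ_c = 178.0 / 21.3 = 8.357 m³/d.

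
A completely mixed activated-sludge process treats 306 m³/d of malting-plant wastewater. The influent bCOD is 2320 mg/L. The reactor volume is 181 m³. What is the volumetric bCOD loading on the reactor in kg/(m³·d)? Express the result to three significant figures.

L_v ≈ 3.92 kg bCOD/(m³·d)

Volumetric loading L_v = Q·S₀ / V = 306 × 2320 g/m³ / 181.0 m³ = 3922 g/(m³·d) = 3.922 kg bCOD/(m³·d).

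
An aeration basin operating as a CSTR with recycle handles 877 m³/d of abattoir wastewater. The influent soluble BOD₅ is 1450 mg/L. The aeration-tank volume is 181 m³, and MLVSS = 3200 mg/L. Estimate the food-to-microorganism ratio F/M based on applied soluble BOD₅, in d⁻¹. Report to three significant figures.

F/M = Q·S₀ / (V·X) = 877 × 1450 / (181.0 × 3200) = 2.196 g soluble BOD₅·(g VSS·d)⁻¹.

F/M ≈ 2.20 d⁻¹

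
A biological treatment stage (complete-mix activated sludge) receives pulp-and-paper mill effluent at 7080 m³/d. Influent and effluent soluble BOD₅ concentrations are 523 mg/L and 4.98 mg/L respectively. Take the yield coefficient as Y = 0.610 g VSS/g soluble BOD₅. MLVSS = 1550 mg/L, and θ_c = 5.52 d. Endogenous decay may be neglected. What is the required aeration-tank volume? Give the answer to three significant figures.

V ≈ 7970 m³

V·X = Y·Q·ΔS·θ_c gives V = 0.610 × 7080 × (523 − 4.98) × 5.52 / 1550 = 7967 m³.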